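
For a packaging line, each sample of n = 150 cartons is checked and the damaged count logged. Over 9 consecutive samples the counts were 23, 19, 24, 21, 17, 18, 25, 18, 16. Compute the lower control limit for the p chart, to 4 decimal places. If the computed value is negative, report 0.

p̄ = Σdᵢ / (k·n) = 181 / (9 × 150) = 0.13407
LCL = p̄ − 3·√(p̄(1−p̄)/n) = 0.13407 − 3 × 0.02782 = 0.05061

0.0506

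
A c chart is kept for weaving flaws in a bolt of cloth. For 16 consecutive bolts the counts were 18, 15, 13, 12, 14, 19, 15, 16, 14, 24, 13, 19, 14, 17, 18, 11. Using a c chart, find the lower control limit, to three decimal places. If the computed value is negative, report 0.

3.844

c̄ = (18 + 15 + 13 + 12 + 14 + 19 + 15 + 16 + 14 + 24 + 13 + 19 + 14 + 17 + 18 + 11) / 16 = 252 / 16 = 15.7500
LCL = c̄ − 3√c̄ = 15.7500 − 3 × 3.9686 = 3.8441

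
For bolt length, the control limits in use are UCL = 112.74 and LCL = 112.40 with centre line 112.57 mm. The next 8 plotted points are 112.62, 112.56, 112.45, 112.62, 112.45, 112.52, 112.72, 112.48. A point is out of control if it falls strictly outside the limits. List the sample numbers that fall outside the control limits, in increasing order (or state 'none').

none

All 8 points lie within [112.40, 112.74].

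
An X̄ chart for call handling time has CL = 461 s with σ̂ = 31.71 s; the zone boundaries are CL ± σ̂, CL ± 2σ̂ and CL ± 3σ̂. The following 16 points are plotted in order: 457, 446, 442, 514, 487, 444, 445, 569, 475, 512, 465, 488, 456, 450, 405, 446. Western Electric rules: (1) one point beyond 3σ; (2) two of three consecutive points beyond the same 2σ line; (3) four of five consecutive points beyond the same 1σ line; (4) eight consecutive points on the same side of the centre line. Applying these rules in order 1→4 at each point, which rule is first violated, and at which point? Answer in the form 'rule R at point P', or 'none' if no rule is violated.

rule 1 at point 8

Zone of each point (C = within 1σ̂, B = 1σ̂–2σ̂, A = 2σ̂–3σ̂, * = beyond 3σ̂; sign = side of CL): 1:-C, 2:-C, 3:-C, 4:+B, 5:+C, 6:-C, 7:-C, 8:+*, 9:+C, 10:+B, 11:+C, 12:+C, 13:-C, 14:-C, 15:-B, 16:-C
Rule 1 (one point beyond the 3σ limits) is satisfied at point 8.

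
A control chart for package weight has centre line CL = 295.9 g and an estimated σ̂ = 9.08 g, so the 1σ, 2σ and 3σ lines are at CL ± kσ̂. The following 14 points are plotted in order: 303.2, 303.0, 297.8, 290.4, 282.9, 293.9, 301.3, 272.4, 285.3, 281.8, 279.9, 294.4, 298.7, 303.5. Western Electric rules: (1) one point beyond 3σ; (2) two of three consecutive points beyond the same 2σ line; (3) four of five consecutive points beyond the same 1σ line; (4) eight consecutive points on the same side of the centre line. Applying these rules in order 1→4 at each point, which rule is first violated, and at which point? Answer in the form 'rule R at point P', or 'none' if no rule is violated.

rule 3 at point 11

Zone of each point (C = within 1σ̂, B = 1σ̂–2σ̂, A = 2σ̂–3σ̂, * = beyond 3σ̂; sign = side of CL): 1:+C, 2:+C, 3:+C, 4:-C, 5:-B, 6:-C, 7:+C, 8:-A, 9:-B, 10:-B, 11:-B, 12:-C, 13:+C, 14:+C
Rule 3 (four of five consecutive points beyond the same 1σ limit) is satisfied at point 11.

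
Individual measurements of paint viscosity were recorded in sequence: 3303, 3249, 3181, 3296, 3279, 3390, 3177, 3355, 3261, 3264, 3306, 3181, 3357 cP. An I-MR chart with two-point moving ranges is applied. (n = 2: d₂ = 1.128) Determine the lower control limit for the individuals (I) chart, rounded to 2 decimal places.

3011.78

X̄ = (3303 + 3249 + 3181 + 3296 + 3279 + 3390 + 3177 + 3355 + 3261 + 3264 + 3306 + 3181 + 3357) / 13 = 3276.8462
Moving ranges: 54, 68, 115, 17, 111, 213, 178, 94, 3, 42, 125, 176; M̄R̄ = 1196.0000 / 12 = 99.6667
LCL = X̄ − 3·M̄R̄/d₂ = 3276.8462 − 3 × 99.6667 / 1.128 = 3011.7752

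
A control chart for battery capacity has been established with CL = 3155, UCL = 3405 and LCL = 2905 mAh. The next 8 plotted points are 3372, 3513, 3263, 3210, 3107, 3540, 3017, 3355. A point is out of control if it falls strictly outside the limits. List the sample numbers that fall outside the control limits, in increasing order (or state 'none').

Compare each point to [2905, 3405]: sample 2 = 3513 > UCL; sample 6 = 3540 > UCL.

2, 6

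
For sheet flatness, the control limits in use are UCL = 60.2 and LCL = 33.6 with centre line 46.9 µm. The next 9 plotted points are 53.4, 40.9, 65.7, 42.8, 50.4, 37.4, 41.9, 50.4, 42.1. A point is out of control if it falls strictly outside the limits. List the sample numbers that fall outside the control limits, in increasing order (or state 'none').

Compare each point to [33.6, 60.2]: sample 3 = 65.7 > UCL.

3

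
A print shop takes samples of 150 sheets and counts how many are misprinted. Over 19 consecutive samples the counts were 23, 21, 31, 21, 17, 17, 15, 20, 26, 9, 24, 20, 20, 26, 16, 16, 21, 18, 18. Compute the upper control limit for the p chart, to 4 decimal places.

0.2162

p̄ = Σdᵢ / (k·n) = 379 / (19 × 150) = 0.13298
UCL = p̄ + 3·√(p̄(1−p̄)/n) = 0.13298 + 3 × √(0.13298×0.86702/150) = 0.13298 + 3 × 0.02772 = 0.21616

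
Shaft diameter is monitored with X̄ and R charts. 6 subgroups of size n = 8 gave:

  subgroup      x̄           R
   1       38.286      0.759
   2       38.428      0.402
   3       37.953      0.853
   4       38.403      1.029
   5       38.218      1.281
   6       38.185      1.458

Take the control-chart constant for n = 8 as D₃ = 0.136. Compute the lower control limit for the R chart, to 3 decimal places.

0.131

R̄ = (0.759 + 0.402 + 0.853 + 1.029 + 1.281 + 1.458) / 6 = 5.7820 / 6 = 0.9637
LCL_R = D₃·R̄ = 0.136 × 0.9637 = 0.1311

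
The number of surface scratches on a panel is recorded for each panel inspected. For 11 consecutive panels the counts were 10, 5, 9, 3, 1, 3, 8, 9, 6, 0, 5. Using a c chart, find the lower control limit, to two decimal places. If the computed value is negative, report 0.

0.00

c̄ = (10 + 5 + 9 + 3 + 1 + 3 + 8 + 9 + 6 + 0 + 5) / 11 = 59 / 11 = 5.3636
LCL = c̄ − 3√c̄ = 5.3636 − 3 × 2.3160 = -1.5842 → 0 (cannot be negative)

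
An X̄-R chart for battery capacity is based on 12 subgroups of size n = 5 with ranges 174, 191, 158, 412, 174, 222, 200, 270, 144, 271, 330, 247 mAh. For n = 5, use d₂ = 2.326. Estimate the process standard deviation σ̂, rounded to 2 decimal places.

100.06

R̄ = (174 + 191 + 158 + 412 + 174 + 222 + 200 + 270 + 144 + 271 + 330 + 247) / 12 = 232.7500
σ̂ = R̄ / d₂ = 232.7500 / 2.326 = 100.0645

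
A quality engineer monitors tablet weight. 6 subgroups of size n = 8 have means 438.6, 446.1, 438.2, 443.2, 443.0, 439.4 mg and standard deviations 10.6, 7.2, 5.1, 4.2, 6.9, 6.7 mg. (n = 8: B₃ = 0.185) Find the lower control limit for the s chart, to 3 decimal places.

1.255

s̄ = (10.6 + 7.2 + 5.1 + 4.2 + 6.9 + 6.7) / 6 = 6.7833
LCL_s = B₃·s̄ = 0.185 × 6.7833 = 1.2549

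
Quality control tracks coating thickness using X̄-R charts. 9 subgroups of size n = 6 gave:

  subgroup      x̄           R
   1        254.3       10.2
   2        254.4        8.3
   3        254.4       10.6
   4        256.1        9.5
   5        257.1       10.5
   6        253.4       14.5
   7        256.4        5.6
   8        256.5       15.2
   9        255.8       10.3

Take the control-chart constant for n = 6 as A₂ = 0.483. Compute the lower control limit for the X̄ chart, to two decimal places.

250.30

X̄̄ = (254.3 + 254.4 + 254.4 + 256.1 + 257.1 + 253.4 + 256.4 + 256.5 + 255.8) / 9 = 2298.4000 / 9 = 255.3778
R̄ = (10.2 + 8.3 + 10.6 + 9.5 + 10.5 + 14.5 + 5.6 + 15.2 + 10.3) / 9 = 94.7000 / 9 = 10.5222
LCL = X̄̄ − A₂·R̄ = 255.3778 − 0.483 × 10.5222 = 250.2955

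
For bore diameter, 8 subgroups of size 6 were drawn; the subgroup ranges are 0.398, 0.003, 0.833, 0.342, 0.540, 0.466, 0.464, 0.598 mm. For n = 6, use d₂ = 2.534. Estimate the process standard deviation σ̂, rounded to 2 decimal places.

0.18

R̄ = (0.398 + 0.003 + 0.833 + 0.342 + 0.540 + 0.466 + 0.464 + 0.598) / 8 = 0.4555
σ̂ = R̄ / d₂ = 0.4555 / 2.534 = 0.1798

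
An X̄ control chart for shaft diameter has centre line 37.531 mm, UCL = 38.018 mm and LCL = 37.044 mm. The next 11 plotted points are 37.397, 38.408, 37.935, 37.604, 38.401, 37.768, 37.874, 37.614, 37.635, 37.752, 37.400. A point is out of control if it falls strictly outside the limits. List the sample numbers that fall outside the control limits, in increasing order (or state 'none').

2, 5

Compare each point to [37.044, 38.018]: sample 2 = 38.408 > UCL; sample 5 = 38.401 > UCL.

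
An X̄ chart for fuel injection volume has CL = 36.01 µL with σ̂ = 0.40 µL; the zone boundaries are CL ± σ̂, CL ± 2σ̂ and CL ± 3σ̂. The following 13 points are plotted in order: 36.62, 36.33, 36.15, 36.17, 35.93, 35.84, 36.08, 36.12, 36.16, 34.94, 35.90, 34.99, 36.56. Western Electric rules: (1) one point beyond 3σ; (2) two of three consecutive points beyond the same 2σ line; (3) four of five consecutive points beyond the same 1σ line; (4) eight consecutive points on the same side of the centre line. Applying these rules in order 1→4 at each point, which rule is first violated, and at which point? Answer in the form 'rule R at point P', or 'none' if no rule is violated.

Zone of each point (C = within 1σ̂, B = 1σ̂–2σ̂, A = 2σ̂–3σ̂, * = beyond 3σ̂; sign = side of CL): 1:+B, 2:+C, 3:+C, 4:+C, 5:-C, 6:-C, 7:+C, 8:+C, 9:+C, 10:-A, 11:-C, 12:-A, 13:+B
Rule 2 (two of three consecutive points beyond the same 2σ limit) is satisfied at point 12.

rule 2 at point 12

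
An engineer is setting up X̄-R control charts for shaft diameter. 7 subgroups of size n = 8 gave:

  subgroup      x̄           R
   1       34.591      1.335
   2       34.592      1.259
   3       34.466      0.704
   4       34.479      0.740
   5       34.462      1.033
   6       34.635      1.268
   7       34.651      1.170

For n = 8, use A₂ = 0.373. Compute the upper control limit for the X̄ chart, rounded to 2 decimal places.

34.95

X̄̄ = (34.591 + 34.592 + 34.466 + 34.479 + 34.462 + 34.635 + 34.651) / 7 = 241.8760 / 7 = 34.5537
R̄ = (1.335 + 1.259 + 0.704 + 0.740 + 1.033 + 1.268 + 1.170) / 7 = 7.5090 / 7 = 1.0727
UCL = X̄̄ + A₂·R̄ = 34.5537 + 0.373 × 1.0727 = 34.9538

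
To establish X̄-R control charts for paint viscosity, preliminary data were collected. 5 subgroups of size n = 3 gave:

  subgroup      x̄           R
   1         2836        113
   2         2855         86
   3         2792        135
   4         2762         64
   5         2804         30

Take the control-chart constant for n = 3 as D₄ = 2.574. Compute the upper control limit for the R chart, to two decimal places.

R̄ = (113 + 86 + 135 + 64 + 30) / 5 = 428.0000 / 5 = 85.6000
UCL_R = D₄·R̄ = 2.574 × 85.6000 = 220.3344

220.33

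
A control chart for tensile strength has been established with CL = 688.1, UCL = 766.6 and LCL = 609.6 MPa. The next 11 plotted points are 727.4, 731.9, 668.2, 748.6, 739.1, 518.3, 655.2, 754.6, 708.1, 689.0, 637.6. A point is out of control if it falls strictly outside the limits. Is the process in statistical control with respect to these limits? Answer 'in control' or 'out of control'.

out of control

Compare each point to [609.6, 766.6]: sample 6 = 518.3 < LCL.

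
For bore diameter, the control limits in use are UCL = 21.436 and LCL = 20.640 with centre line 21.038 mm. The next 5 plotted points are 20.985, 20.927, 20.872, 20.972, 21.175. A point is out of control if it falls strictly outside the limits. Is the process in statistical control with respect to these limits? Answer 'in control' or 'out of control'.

All 5 points lie within [20.640, 21.436].

in control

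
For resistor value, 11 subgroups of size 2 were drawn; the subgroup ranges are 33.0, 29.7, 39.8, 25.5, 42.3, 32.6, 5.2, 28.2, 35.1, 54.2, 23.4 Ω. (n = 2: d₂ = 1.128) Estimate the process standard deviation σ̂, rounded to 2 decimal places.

28.13

R̄ = (33.0 + 29.7 + 39.8 + 25.5 + 42.3 + 32.6 + 5.2 + 28.2 + 35.1 + 54.2 + 23.4) / 11 = 31.7273
σ̂ = R̄ / d₂ = 31.7273 / 1.128 = 28.1270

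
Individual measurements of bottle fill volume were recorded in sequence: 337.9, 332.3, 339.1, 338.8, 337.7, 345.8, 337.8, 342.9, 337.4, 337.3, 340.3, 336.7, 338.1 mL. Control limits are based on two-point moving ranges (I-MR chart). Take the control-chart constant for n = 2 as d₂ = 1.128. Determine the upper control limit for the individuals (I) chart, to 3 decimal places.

349.394

X̄ = (337.9 + 332.3 + 339.1 + 338.8 + 337.7 + 345.8 + 337.8 + 342.9 + 337.4 + 337.3 + 340.3 + 336.7 + 338.1) / 13 = 338.6231
Moving ranges: 5.6, 6.8, 0.3, 1.1, 8.1, 8.0, 5.1, 5.5, 0.1, 3.0, 3.6, 1.4; M̄R̄ = 48.6000 / 12 = 4.0500
UCL = X̄ + 3·M̄R̄/d₂ = 338.6231 + 3 × 4.0500 / 1.128 = 349.3944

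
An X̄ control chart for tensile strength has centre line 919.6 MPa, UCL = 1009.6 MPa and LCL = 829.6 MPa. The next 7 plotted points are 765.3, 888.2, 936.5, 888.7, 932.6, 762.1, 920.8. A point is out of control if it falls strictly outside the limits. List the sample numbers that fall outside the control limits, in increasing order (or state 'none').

1, 6

Compare each point to [829.6, 1009.6]: sample 1 = 765.3 < LCL; sample 6 = 762.1 < LCL.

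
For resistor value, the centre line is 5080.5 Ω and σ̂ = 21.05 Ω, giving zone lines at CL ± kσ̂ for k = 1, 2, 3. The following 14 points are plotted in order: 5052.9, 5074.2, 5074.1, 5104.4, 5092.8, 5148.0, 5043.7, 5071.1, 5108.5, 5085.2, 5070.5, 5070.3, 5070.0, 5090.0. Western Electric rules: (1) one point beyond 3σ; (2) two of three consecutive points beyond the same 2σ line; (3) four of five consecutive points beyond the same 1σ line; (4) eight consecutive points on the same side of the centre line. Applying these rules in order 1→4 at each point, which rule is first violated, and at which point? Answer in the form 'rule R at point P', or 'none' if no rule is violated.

Zone of each point (C = within 1σ̂, B = 1σ̂–2σ̂, A = 2σ̂–3σ̂, * = beyond 3σ̂; sign = side of CL): 1:-B, 2:-C, 3:-C, 4:+B, 5:+C, 6:+*, 7:-B, 8:-C, 9:+B, 10:+C, 11:-C, 12:-C, 13:-C, 14:+C
Rule 1 (one point beyond the 3σ limits) is satisfied at point 6.

rule 1 at point 6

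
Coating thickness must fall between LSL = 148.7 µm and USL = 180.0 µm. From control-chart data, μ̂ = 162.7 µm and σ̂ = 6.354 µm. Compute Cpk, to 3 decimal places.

Cpu = (USL − μ̂) / (3σ̂) = (180.0 − 162.7) / (3 × 6.354) = 0.9076; Cpl = (μ̂ − LSL) / (3σ̂) = (162.7 − 148.7) / (3 × 6.354) = 0.7344; Cpk = min(Cpu, Cpl) = 0.7344

0.734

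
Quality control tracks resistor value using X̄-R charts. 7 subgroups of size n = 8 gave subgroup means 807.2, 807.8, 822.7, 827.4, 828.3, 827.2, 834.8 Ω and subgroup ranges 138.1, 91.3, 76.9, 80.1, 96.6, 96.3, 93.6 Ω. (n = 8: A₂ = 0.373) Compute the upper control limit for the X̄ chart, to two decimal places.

858.06

X̄̄ = (807.2 + 807.8 + 822.7 + 827.4 + 828.3 + 827.2 + 834.8) / 7 = 5755.4000 / 7 = 822.2000
R̄ = (138.1 + 91.3 + 76.9 + 80.1 + 96.6 + 96.3 + 93.6) / 7 = 672.9000 / 7 = 96.1286
UCL = X̄̄ + A₂·R̄ = 822.2000 + 0.373 × 96.1286 = 858.0560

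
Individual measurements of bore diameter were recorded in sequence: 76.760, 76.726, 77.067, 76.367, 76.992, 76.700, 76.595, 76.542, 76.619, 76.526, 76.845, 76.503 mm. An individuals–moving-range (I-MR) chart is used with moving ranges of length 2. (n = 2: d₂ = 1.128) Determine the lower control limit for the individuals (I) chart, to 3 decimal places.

75.966

X̄ = (76.760 + 76.726 + 77.067 + 76.367 + 76.992 + 76.700 + 76.595 + 76.542 + 76.619 + 76.526 + 76.845 + 76.503) / 12 = 76.6868
Moving ranges: 0.034, 0.341, 0.700, 0.625, 0.292, 0.105, 0.053, 0.077, 0.093, 0.319, 0.342; M̄R̄ = 2.9810 / 11 = 0.2710
LCL = X̄ − 3·M̄R̄/d₂ = 76.6868 − 3 × 0.2710 / 1.128 = 75.9661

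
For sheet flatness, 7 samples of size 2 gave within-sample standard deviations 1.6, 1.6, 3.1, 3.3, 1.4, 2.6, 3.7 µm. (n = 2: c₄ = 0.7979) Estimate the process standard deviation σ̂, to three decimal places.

3.097

s̄ = (1.6 + 1.6 + 3.1 + 3.3 + 1.4 + 2.6 + 3.7) / 7 = 2.4714
σ̂ = s̄ / c₄ = 2.4714 / 0.7979 = 3.0974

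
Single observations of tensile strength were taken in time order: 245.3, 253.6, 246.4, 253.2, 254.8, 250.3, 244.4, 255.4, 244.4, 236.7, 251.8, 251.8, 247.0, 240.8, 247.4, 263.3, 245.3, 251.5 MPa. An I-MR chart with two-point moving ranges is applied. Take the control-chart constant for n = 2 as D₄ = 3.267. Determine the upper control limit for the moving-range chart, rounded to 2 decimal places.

26.29

Moving ranges: 8.3, 7.2, 6.8, 1.6, 4.5, 5.9, 11.0, 11.0, 7.7, 15.1, 0.0, 4.8, 6.2, 6.6, 15.9, 18.0, 6.2; M̄R̄ = 136.8000 / 17 = 8.0471
UCL_MR = D₄·M̄R̄ = 3.267 × 8.0471 = 26.2897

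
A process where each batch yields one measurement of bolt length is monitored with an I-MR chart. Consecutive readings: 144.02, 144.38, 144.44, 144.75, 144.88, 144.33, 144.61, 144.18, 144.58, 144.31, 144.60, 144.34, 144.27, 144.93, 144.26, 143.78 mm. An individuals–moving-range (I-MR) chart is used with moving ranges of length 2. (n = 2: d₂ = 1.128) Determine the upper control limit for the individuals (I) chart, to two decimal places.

X̄ = (144.02 + 144.38 + 144.44 + 144.75 + 144.88 + 144.33 + 144.61 + 144.18 + 144.58 + 144.31 + 144.60 + 144.34 + 144.27 + 144.93 + 144.26 + 143.78) / 16 = 144.4162
Moving ranges: 0.36, 0.06, 0.31, 0.13, 0.55, 0.28, 0.43, 0.40, 0.27, 0.29, 0.26, 0.07, 0.66, 0.67, 0.48; M̄R̄ = 5.2200 / 15 = 0.3480
UCL = X̄ + 3·M̄R̄/d₂ = 144.4162 + 3 × 0.3480 / 1.128 = 145.3418

145.34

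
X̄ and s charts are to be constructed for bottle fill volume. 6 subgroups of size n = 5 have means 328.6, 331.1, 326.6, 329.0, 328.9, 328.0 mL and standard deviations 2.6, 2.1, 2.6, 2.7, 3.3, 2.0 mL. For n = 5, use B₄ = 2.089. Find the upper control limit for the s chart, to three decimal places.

s̄ = (2.6 + 2.1 + 2.6 + 2.7 + 3.3 + 2.0) / 6 = 2.5500
UCL_s = B₄·s̄ = 2.089 × 2.5500 = 5.3270

5.327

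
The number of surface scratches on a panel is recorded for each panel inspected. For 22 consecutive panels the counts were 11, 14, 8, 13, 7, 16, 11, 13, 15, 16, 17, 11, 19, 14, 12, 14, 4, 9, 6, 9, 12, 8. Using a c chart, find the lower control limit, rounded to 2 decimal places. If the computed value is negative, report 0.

1.48

c̄ = (11 + 14 + 8 + 13 + 7 + 16 + 11 + 13 + 15 + 16 + 17 + 11 + 19 + 14 + 12 + 14 + 4 + 9 + 6 + 9 + 12 + 8) / 22 = 259 / 22 = 11.7727
LCL = c̄ − 3√c̄ = 11.7727 − 3 × 3.4311 = 1.4793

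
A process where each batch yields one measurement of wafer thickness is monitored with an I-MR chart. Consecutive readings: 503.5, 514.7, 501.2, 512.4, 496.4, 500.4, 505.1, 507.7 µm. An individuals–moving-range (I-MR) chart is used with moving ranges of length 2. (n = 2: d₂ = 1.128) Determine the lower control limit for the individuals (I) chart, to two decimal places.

481.16

X̄ = (503.5 + 514.7 + 501.2 + 512.4 + 496.4 + 500.4 + 505.1 + 507.7) / 8 = 505.1750
Moving ranges: 11.2, 13.5, 11.2, 16.0, 4.0, 4.7, 2.6; M̄R̄ = 63.2000 / 7 = 9.0286
LCL = X̄ − 3·M̄R̄/d₂ = 505.1750 − 3 × 9.0286 / 1.128 = 481.1628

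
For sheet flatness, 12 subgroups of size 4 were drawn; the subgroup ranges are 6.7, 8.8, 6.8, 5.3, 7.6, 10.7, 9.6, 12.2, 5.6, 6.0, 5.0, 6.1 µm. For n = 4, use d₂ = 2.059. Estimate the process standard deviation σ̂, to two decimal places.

3.66

R̄ = (6.7 + 8.8 + 6.8 + 5.3 + 7.6 + 10.7 + 9.6 + 12.2 + 5.6 + 6.0 + 5.0 + 6.1) / 12 = 7.5333
σ̂ = R̄ / d₂ = 7.5333 / 2.059 = 3.6587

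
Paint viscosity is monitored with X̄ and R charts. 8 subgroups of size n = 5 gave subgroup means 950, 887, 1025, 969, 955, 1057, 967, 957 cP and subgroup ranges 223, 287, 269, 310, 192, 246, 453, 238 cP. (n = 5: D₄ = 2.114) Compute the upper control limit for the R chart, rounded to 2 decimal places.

586.11

R̄ = (223 + 287 + 269 + 310 + 192 + 246 + 453 + 238) / 8 = 2218.0000 / 8 = 277.2500
UCL_R = D₄·R̄ = 2.114 × 277.2500 = 586.1065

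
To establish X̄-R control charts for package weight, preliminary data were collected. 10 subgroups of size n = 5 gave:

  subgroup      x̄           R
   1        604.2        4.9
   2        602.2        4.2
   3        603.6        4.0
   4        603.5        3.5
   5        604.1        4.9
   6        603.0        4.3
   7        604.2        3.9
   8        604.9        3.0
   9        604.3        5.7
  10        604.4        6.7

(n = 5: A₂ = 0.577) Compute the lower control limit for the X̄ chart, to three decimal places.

601.238

X̄̄ = (604.2 + 602.2 + 603.6 + 603.5 + 604.1 + 603.0 + 604.2 + 604.9 + 604.3 + 604.4) / 10 = 6038.4000 / 10 = 603.8400
R̄ = (4.9 + 4.2 + 4.0 + 3.5 + 4.9 + 4.3 + 3.9 + 3.0 + 5.7 + 6.7) / 10 = 45.1000 / 10 = 4.5100
LCL = X̄̄ − A₂·R̄ = 603.8400 − 0.577 × 4.5100 = 601.2377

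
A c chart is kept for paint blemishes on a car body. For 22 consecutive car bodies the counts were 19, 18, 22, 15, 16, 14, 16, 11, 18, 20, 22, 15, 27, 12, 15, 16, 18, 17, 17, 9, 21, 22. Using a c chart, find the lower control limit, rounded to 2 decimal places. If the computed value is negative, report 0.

4.80

c̄ = (19 + 18 + 22 + 15 + 16 + 14 + 16 + 11 + 18 + 20 + 22 + 15 + 27 + 12 + 15 + 16 + 18 + 17 + 17 + 9 + 21 + 22) / 22 = 380 / 22 = 17.2727
LCL = c̄ − 3√c̄ = 17.2727 − 3 × 4.1560 = 4.8046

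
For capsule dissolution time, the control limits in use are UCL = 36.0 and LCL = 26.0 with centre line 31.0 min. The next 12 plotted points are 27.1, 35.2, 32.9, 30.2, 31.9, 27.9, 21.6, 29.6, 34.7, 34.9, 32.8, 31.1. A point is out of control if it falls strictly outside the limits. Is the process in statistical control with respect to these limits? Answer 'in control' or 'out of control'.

Compare each point to [26.0, 36.0]: sample 7 = 21.6 < LCL.

out of control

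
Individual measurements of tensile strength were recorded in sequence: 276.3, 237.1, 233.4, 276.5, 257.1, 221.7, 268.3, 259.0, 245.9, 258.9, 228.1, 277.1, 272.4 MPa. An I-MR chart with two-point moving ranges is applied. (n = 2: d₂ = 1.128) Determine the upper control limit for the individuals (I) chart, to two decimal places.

X̄ = (276.3 + 237.1 + 233.4 + 276.5 + 257.1 + 221.7 + 268.3 + 259.0 + 245.9 + 258.9 + 228.1 + 277.1 + 272.4) / 13 = 254.7538
Moving ranges: 39.2, 3.7, 43.1, 19.4, 35.4, 46.6, 9.3, 13.1, 13.0, 30.8, 49.0, 4.7; M̄R̄ = 307.3000 / 12 = 25.6083
UCL = X̄ + 3·M̄R̄/d₂ = 254.7538 + 3 × 25.6083 / 1.128 = 322.8611

322.86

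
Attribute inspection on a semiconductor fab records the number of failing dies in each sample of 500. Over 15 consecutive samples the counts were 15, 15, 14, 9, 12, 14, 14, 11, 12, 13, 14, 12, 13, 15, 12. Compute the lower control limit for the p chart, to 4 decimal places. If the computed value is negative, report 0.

p̄ = Σdᵢ / (k·n) = 195 / (15 × 500) = 0.02600
LCL = p̄ − 3·√(p̄(1−p̄)/n) = 0.02600 − 3 × 0.00712 = 0.00465

0.0046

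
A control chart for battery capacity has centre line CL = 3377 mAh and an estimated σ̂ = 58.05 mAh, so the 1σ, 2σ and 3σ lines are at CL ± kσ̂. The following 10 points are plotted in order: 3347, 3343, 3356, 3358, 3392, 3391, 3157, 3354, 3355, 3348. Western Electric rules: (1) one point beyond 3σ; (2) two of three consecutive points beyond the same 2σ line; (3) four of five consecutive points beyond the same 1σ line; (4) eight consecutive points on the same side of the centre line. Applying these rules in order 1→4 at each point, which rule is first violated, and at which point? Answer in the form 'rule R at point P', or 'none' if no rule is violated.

Zone of each point (C = within 1σ̂, B = 1σ̂–2σ̂, A = 2σ̂–3σ̂, * = beyond 3σ̂; sign = side of CL): 1:-C, 2:-C, 3:-C, 4:-C, 5:+C, 6:+C, 7:-*, 8:-C, 9:-C, 10:-C
Rule 1 (one point beyond the 3σ limits) is satisfied at point 7.

rule 1 at point 7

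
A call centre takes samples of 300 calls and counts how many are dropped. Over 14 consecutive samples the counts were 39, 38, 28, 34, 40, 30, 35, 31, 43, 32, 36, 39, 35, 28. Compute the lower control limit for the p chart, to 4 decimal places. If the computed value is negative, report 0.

p̄ = Σdᵢ / (k·n) = 488 / (14 × 300) = 0.11619
LCL = p̄ − 3·√(p̄(1−p̄)/n) = 0.11619 − 3 × 0.01850 = 0.06069

0.0607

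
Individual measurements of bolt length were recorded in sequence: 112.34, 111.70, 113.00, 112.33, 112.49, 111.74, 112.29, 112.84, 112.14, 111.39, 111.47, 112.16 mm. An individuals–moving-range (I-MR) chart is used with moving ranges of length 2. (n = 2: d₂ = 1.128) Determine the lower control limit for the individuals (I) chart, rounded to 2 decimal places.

X̄ = (112.34 + 111.70 + 113.00 + 112.33 + 112.49 + 111.74 + 112.29 + 112.84 + 112.14 + 111.39 + 111.47 + 112.16) / 12 = 112.1575
Moving ranges: 0.64, 1.30, 0.67, 0.16, 0.75, 0.55, 0.55, 0.70, 0.75, 0.08, 0.69; M̄R̄ = 6.8400 / 11 = 0.6218
LCL = X̄ − 3·M̄R̄/d₂ = 112.1575 − 3 × 0.6218 / 1.128 = 110.5037

110.50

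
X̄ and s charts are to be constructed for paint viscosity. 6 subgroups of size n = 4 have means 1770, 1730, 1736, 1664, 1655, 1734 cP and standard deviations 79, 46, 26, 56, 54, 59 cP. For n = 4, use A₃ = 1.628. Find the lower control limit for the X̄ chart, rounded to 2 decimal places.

X̄̄ = (1770 + 1730 + 1736 + 1664 + 1655 + 1734) / 6 = 1714.8333
s̄ = (79 + 46 + 26 + 56 + 54 + 59) / 6 = 53.3333
LCL = X̄̄ − A₃·s̄ = 1714.8333 − 1.628 × 53.3333 = 1628.0067

1628.01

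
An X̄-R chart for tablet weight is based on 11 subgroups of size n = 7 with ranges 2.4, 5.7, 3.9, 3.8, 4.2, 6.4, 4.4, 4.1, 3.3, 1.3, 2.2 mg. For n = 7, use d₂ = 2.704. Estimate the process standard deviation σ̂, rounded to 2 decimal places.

1.40

R̄ = (2.4 + 5.7 + 3.9 + 3.8 + 4.2 + 6.4 + 4.4 + 4.1 + 3.3 + 1.3 + 2.2) / 11 = 3.7909
σ̂ = R̄ / d₂ = 3.7909 / 2.704 = 1.4020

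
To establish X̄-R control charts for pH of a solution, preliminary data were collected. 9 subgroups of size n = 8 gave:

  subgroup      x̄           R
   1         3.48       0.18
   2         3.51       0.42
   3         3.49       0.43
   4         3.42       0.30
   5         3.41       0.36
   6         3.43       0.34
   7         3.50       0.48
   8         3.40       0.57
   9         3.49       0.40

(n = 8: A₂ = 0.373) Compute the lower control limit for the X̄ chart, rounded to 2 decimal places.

X̄̄ = (3.48 + 3.51 + 3.49 + 3.42 + 3.41 + 3.43 + 3.50 + 3.40 + 3.49) / 9 = 31.1300 / 9 = 3.4589
R̄ = (0.18 + 0.42 + 0.43 + 0.30 + 0.36 + 0.34 + 0.48 + 0.57 + 0.40) / 9 = 3.4800 / 9 = 0.3867
LCL = X̄̄ − A₂·R̄ = 3.4589 − 0.373 × 0.3867 = 3.3147

3.31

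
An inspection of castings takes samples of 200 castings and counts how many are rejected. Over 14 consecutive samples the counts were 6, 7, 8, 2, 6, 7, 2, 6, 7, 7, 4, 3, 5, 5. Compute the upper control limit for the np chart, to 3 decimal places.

p̄ = Σdᵢ / (k·n) = 75 / (14 × 200) = 0.02679
UCL = np̄ + 3·√(np̄(1−p̄)) = 5.3571 + 3 × √(5.3571×0.97321) = 5.3571 + 3 × 2.2833 = 12.2072

12.207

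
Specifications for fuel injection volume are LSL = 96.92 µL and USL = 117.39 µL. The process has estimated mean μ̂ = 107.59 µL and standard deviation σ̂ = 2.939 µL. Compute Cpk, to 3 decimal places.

Cpu = (USL − μ̂) / (3σ̂) = (117.39 − 107.59) / (3 × 2.939) = 1.1115; Cpl = (μ̂ − LSL) / (3σ̂) = (107.59 − 96.92) / (3 × 2.939) = 1.2102; Cpk = min(Cpu, Cpl) = 1.1115

1.111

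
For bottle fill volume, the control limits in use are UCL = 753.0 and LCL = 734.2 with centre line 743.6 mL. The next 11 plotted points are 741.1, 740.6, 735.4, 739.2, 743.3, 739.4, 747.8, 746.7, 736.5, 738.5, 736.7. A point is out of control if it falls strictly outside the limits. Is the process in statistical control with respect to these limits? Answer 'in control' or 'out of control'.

All 11 points lie within [734.2, 753.0].

in control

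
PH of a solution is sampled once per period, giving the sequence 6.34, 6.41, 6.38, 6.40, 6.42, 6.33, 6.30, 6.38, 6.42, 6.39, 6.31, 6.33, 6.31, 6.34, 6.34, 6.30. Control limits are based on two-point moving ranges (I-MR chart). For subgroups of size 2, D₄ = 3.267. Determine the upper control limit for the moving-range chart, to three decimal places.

0.131

Moving ranges: 0.07, 0.03, 0.02, 0.02, 0.09, 0.03, 0.08, 0.04, 0.03, 0.08, 0.02, 0.02, 0.03, 0.00, 0.04; M̄R̄ = 0.6000 / 15 = 0.0400
UCL_MR = D₄·M̄R̄ = 3.267 × 0.0400 = 0.1307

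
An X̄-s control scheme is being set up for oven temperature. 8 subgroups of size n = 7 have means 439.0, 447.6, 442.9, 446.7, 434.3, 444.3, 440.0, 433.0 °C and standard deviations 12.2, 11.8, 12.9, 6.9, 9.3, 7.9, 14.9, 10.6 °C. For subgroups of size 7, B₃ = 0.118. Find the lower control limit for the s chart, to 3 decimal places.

s̄ = (12.2 + 11.8 + 12.9 + 6.9 + 9.3 + 7.9 + 14.9 + 10.6) / 8 = 10.8125
LCL_s = B₃·s̄ = 0.118 × 10.8125 = 1.2759

1.276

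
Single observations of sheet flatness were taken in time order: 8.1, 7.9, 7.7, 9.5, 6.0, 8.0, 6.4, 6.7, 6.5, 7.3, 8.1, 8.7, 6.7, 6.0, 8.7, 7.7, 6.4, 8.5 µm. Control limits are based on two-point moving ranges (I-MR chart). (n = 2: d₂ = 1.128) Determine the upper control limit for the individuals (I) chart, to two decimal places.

10.90

X̄ = (8.1 + 7.9 + 7.7 + 9.5 + 6.0 + 8.0 + 6.4 + 6.7 + 6.5 + 7.3 + 8.1 + 8.7 + 6.7 + 6.0 + 8.7 + 7.7 + 6.4 + 8.5) / 18 = 7.4944
Moving ranges: 0.2, 0.2, 1.8, 3.5, 2.0, 1.6, 0.3, 0.2, 0.8, 0.8, 0.6, 2.0, 0.7, 2.7, 1.0, 1.3, 2.1; M̄R̄ = 21.8000 / 17 = 1.2824
UCL = X̄ + 3·M̄R̄/d₂ = 7.4944 + 3 × 1.2824 / 1.128 = 10.9050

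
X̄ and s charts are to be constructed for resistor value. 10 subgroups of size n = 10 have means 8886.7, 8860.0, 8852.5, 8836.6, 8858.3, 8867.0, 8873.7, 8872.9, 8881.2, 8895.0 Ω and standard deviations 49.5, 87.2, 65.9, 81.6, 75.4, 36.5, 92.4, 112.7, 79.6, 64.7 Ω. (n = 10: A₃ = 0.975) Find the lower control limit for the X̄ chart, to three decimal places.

8795.704

X̄̄ = (8886.7 + 8860.0 + 8852.5 + 8836.6 + 8858.3 + 8867.0 + 8873.7 + 8872.9 + 8881.2 + 8895.0) / 10 = 8868.3900
s̄ = (49.5 + 87.2 + 65.9 + 81.6 + 75.4 + 36.5 + 92.4 + 112.7 + 79.6 + 64.7) / 10 = 74.5500
LCL = X̄̄ − A₃·s̄ = 8868.3900 − 0.975 × 74.5500 = 8795.7037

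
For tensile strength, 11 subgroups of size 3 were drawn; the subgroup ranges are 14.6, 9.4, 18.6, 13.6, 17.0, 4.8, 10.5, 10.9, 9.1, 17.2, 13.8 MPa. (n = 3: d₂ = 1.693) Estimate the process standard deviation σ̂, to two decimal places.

7.49

R̄ = (14.6 + 9.4 + 18.6 + 13.6 + 17.0 + 4.8 + 10.5 + 10.9 + 9.1 + 17.2 + 13.8) / 11 = 12.6818
σ̂ = R̄ / d₂ = 12.6818 / 1.693 = 7.4907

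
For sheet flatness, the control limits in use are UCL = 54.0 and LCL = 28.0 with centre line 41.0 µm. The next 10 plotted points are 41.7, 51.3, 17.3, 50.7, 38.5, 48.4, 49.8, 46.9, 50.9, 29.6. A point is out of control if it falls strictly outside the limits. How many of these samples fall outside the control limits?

Compare each point to [28.0, 54.0]: sample 3 = 17.3 < LCL.

1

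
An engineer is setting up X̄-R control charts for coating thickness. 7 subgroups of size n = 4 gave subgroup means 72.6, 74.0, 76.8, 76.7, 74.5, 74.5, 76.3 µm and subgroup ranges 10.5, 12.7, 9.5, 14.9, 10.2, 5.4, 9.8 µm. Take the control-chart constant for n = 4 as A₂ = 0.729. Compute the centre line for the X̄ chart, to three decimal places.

75.057

X̄̄ = (72.6 + 74.0 + 76.8 + 76.7 + 74.5 + 74.5 + 76.3) / 7 = 525.4000 / 7 = 75.0571
CL = X̄̄ = 75.0571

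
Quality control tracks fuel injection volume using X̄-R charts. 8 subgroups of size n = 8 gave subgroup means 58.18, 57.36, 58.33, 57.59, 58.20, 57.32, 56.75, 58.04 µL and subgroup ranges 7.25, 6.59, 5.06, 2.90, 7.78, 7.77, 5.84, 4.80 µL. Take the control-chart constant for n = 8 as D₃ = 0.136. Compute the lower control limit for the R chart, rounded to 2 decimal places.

R̄ = (7.25 + 6.59 + 5.06 + 2.90 + 7.78 + 7.77 + 5.84 + 4.80) / 8 = 47.9900 / 8 = 5.9988
LCL_R = D₃·R̄ = 0.136 × 5.9988 = 0.8158

0.82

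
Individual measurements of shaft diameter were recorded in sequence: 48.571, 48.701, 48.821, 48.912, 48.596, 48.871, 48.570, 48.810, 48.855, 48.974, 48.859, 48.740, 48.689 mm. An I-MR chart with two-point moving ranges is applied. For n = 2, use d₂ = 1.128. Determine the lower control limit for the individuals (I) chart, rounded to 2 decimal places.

48.34

X̄ = (48.571 + 48.701 + 48.821 + 48.912 + 48.596 + 48.871 + 48.570 + 48.810 + 48.855 + 48.974 + 48.859 + 48.740 + 48.689) / 13 = 48.7668
Moving ranges: 0.130, 0.120, 0.091, 0.316, 0.275, 0.301, 0.240, 0.045, 0.119, 0.115, 0.119, 0.051; M̄R̄ = 1.9220 / 12 = 0.1602
LCL = X̄ − 3·M̄R̄/d₂ = 48.7668 − 3 × 0.1602 / 1.128 = 48.3409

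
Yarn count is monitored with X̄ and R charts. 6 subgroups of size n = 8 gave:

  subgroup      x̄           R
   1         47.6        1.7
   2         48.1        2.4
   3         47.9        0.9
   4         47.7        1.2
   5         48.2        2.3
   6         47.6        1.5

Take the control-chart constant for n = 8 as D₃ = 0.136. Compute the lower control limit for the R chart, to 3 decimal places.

R̄ = (1.7 + 2.4 + 0.9 + 1.2 + 2.3 + 1.5) / 6 = 10.0000 / 6 = 1.6667
LCL_R = D₃·R̄ = 0.136 × 1.6667 = 0.2267

0.227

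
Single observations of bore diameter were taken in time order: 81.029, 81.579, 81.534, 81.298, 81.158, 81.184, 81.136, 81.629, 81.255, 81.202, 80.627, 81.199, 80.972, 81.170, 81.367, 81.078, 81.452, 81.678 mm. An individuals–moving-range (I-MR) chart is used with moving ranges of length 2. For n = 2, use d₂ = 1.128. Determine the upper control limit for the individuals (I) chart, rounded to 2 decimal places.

X̄ = (81.029 + 81.579 + 81.534 + 81.298 + 81.158 + 81.184 + 81.136 + 81.629 + 81.255 + 81.202 + 80.627 + 81.199 + 80.972 + 81.170 + 81.367 + 81.078 + 81.452 + 81.678) / 18 = 81.2526
Moving ranges: 0.550, 0.045, 0.236, 0.140, 0.026, 0.048, 0.493, 0.374, 0.053, 0.575, 0.572, 0.227, 0.198, 0.197, 0.289, 0.374, 0.226; M̄R̄ = 4.6230 / 17 = 0.2719
UCL = X̄ + 3·M̄R̄/d₂ = 81.2526 + 3 × 0.2719 / 1.128 = 81.9759

81.98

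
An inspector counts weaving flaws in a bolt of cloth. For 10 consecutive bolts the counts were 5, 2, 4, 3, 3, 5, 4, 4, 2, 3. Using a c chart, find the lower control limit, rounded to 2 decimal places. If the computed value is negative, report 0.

c̄ = (5 + 2 + 4 + 3 + 3 + 5 + 4 + 4 + 2 + 3) / 10 = 35 / 10 = 3.5000
LCL = c̄ − 3√c̄ = 3.5000 − 3 × 1.8708 = -2.1125 → 0 (cannot be negative)

0.00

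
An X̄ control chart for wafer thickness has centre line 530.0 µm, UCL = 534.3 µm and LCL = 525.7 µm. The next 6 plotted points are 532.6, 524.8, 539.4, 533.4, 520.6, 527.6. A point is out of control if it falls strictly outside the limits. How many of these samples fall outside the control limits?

3

Compare each point to [525.7, 534.3]: sample 2 = 524.8 < LCL; sample 3 = 539.4 > UCL; sample 5 = 520.6 < LCL.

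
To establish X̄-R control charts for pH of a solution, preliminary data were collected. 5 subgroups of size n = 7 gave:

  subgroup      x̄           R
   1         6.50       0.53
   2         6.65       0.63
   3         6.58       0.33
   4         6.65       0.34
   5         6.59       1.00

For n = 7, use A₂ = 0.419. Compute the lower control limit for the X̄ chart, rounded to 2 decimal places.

X̄̄ = (6.50 + 6.65 + 6.58 + 6.65 + 6.59) / 5 = 32.9700 / 5 = 6.5940
R̄ = (0.53 + 0.63 + 0.33 + 0.34 + 1.00) / 5 = 2.8300 / 5 = 0.5660
LCL = X̄̄ − A₂·R̄ = 6.5940 − 0.419 × 0.5660 = 6.3568

6.36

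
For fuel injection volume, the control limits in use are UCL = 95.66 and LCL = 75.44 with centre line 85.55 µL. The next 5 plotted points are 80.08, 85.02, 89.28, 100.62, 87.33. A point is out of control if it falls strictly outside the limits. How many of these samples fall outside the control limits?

Compare each point to [75.44, 95.66]: sample 4 = 100.62 > UCL.

1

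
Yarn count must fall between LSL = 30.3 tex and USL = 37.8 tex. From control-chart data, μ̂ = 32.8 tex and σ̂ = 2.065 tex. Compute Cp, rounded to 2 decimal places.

0.61

Cp = (USL − LSL) / (6σ̂) = (37.8 − 30.3) / (6 × 2.065) = 7.5000 / 12.3900 = 0.6053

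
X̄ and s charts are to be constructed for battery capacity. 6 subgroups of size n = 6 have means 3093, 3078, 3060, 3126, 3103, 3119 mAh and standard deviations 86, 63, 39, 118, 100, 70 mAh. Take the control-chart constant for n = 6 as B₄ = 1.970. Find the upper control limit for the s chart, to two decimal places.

156.29

s̄ = (86 + 63 + 39 + 118 + 100 + 70) / 6 = 79.3333
UCL_s = B₄·s̄ = 1.970 × 79.3333 = 156.2867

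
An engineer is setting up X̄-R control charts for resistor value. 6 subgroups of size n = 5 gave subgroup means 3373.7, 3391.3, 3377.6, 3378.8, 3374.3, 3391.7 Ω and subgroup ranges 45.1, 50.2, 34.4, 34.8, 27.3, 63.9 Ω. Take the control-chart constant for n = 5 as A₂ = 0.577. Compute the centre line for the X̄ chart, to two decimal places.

X̄̄ = (3373.7 + 3391.3 + 3377.6 + 3378.8 + 3374.3 + 3391.7) / 6 = 20287.4000 / 6 = 3381.2333
CL = X̄̄ = 3381.2333

3381.23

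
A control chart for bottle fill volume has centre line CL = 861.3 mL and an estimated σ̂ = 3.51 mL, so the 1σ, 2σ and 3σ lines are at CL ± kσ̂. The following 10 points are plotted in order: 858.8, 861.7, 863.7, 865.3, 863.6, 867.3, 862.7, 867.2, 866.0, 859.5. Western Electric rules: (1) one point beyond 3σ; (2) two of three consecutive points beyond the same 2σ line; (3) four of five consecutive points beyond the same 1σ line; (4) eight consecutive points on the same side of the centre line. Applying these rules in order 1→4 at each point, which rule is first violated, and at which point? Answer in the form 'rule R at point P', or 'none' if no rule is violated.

Zone of each point (C = within 1σ̂, B = 1σ̂–2σ̂, A = 2σ̂–3σ̂, * = beyond 3σ̂; sign = side of CL): 1:-C, 2:+C, 3:+C, 4:+B, 5:+C, 6:+B, 7:+C, 8:+B, 9:+B, 10:-C
Rule 4 (eight consecutive points on the same side of the centre line) is satisfied at point 9.

rule 4 at point 9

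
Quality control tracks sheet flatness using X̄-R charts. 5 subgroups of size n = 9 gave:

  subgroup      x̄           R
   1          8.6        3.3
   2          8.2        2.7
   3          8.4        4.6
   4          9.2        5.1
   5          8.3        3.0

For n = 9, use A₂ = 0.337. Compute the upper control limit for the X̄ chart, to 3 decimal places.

X̄̄ = (8.6 + 8.2 + 8.4 + 9.2 + 8.3) / 5 = 42.7000 / 5 = 8.5400
R̄ = (3.3 + 2.7 + 4.6 + 5.1 + 3.0) / 5 = 18.7000 / 5 = 3.7400
UCL = X̄̄ + A₂·R̄ = 8.5400 + 0.337 × 3.7400 = 9.8004

9.800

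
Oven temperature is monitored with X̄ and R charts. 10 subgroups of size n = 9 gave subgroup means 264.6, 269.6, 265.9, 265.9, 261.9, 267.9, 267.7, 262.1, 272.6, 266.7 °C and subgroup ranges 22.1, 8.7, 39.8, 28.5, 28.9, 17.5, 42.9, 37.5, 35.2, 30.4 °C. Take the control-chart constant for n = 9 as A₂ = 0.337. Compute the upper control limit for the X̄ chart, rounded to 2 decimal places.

X̄̄ = (264.6 + 269.6 + 265.9 + 265.9 + 261.9 + 267.9 + 267.7 + 262.1 + 272.6 + 266.7) / 10 = 2664.9000 / 10 = 266.4900
R̄ = (22.1 + 8.7 + 39.8 + 28.5 + 28.9 + 17.5 + 42.9 + 37.5 + 35.2 + 30.4) / 10 = 291.5000 / 10 = 29.1500
UCL = X̄̄ + A₂·R̄ = 266.4900 + 0.337 × 29.1500 = 276.3136

276.31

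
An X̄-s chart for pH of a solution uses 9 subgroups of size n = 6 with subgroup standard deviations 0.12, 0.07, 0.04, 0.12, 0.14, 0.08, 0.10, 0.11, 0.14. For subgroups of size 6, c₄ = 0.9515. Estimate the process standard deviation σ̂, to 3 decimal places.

0.107

s̄ = (0.12 + 0.07 + 0.04 + 0.12 + 0.14 + 0.08 + 0.10 + 0.11 + 0.14) / 9 = 0.1022
σ̂ = s̄ / c₄ = 0.1022 / 0.9515 = 0.1074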